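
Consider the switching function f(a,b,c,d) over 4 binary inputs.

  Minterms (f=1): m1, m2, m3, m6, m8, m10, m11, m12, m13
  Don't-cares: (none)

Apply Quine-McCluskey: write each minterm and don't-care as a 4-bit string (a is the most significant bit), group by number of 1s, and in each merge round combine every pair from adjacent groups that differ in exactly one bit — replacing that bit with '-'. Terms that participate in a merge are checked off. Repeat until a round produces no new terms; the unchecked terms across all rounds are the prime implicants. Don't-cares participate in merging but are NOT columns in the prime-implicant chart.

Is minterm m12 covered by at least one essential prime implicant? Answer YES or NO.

YES

size-2^0 implicants → 0001(✓)  0010(✓)  0011(✓)  0110(✓)  1000(✓)  1010(✓)  1011(✓)  1100(✓)  1101(✓)
size-2^1 implicants → -010(✓)  -011(✓)  0-10  00-1  001-(✓)  1-00  10-0  101-(✓)  110-
size-2^2 implicants → -01-
Unchecked terms (primes): -01-, 0-10, 00-1, 1-00, 10-0, 110-
Minterm coverage:
  m1 ⊆ 00-1 [E]
  m2 ⊆ -01-,0-10
  m3 ⊆ -01-,00-1
  m6 ⊆ 0-10 [E]
  m8 ⊆ 1-00,10-0
  m10 ⊆ -01-,10-0
  m11 ⊆ -01- [E]
  m12 ⊆ 1-00,110-
  m13 ⊆ 110- [E]
E = {-01-, 0-10, 00-1, 110-}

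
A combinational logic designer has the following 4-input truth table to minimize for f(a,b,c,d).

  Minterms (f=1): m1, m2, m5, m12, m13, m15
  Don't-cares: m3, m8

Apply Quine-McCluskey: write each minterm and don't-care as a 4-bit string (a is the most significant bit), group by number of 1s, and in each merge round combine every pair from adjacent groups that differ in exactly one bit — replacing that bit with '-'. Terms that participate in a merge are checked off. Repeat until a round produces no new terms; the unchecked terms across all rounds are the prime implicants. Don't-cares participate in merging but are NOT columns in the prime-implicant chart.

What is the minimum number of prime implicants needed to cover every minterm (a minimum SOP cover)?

Round 0: 0001✓ 0010✓ 0011✓ 0101✓ 1000✓ 1100✓ 1101✓ 1111✓
Round 1: -101 0-01 00-1 001- 1-00 11-1 110-
PIs = {-101, 0-01, 00-1, 001-, 1-00, 11-1, 110-}
Coverage chart:
  m1: 0-01,00-1
  m2: 001- ←essential
  m5: -101,0-01
  m12: 1-00,110-
  m13: -101,11-1,110-
  m15: 11-1 ←essential
Essential: 001-, 11-1
Petrick residual → 0-01, 1-00
Min cover (4 terms): a'c'd + a'b'c + ac'd' + abd

4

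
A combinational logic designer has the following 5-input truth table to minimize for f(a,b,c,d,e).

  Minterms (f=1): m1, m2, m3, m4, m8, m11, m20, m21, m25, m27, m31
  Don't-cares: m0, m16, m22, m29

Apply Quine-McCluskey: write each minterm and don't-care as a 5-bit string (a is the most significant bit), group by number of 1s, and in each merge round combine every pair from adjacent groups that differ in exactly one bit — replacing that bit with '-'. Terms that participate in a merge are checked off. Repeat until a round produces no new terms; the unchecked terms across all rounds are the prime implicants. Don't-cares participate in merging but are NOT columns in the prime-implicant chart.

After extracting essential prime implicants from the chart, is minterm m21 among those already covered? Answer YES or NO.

NO

size-2^0 implicants → 00000(✓)  00001(✓)  00010(✓)  00011(✓)  00100(✓)  01000(✓)  01011(✓)  10000(✓)  10100(✓)  10101(✓)  10110(✓)  11001(✓)  11011(✓)  11101(✓)  11111(✓)
size-2^1 implicants → -0000(✓)  -0100(✓)  -1011  0-000  0-011  00-00(✓)  000-0(✓)  000-1(✓)  0000-(✓)  0001-(✓)  1-101  10-00(✓)  101-0  1010-  11-01(✓)  11-11(✓)  110-1(✓)  111-1(✓)
size-2^2 implicants → -0-00  000--  11--1
Unchecked terms (primes): -0-00, -1011, 0-000, 0-011, 000--, 1-101, 101-0, 1010-, 11--1
Minterm coverage:
  m1 ⊆ 000-- [E]
  m2 ⊆ 000-- [E]
  m3 ⊆ 0-011,000--
  m4 ⊆ -0-00 [E]
  m8 ⊆ 0-000 [E]
  m11 ⊆ -1011,0-011
  m20 ⊆ -0-00,101-0,1010-
  m21 ⊆ 1-101,1010-
  m25 ⊆ 11--1 [E]
  m27 ⊆ -1011,11--1
  m31 ⊆ 11--1 [E]
E = {-0-00, 0-000, 000--, 11--1}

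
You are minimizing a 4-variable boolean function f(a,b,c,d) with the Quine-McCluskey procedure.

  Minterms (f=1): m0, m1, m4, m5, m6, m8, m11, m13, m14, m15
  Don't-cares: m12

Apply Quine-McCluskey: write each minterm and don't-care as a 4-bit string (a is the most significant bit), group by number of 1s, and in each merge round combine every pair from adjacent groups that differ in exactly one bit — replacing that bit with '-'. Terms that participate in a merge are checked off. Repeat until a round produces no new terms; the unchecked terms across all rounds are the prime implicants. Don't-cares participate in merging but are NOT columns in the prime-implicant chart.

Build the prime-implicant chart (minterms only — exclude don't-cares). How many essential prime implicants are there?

Round 0: 0000✓ 0001✓ 0100✓ 0101✓ 0110✓ 1000✓ 1011✓ 1100✓ 1101✓ 1110✓ 1111✓
Round 1: -000✓ -100✓ -101✓ -110✓ 0-00✓ 0-01✓ 000-✓ 01-0✓ 010-✓ 1-00✓ 1-11 11-0✓ 11-1✓ 110-✓ 111-✓
Round 2: --00 -1-0 -10- 0-0- 11--
PIs = {--00, -1-0, -10-, 0-0-, 1-11, 11--}
Coverage chart:
  m0: --00,0-0-
  m1: 0-0- ←essential
  m4: --00,-1-0,-10-,0-0-
  m5: -10-,0-0-
  m6: -1-0 ←essential
  m8: --00 ←essential
  m11: 1-11 ←essential
  m13: -10-,11--
  m14: -1-0,11--
  m15: 1-11,11--
Essential: --00, -1-0, 0-0-, 1-11

4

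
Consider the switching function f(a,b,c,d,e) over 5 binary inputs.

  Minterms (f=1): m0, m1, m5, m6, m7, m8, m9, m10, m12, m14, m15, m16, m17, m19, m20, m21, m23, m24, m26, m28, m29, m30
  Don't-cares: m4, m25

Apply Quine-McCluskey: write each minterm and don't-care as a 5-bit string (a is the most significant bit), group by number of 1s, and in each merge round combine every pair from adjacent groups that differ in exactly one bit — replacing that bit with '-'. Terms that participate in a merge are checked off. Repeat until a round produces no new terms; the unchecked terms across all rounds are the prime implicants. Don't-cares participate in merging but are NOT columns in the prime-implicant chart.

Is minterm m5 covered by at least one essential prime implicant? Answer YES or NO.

NO

[col 0] 00000*, 00001*, 00100*, 00101*, 00110*, 00111*, 01000*, 01001*, 01010*, 01100*, 01110*, 01111*, 10000*, 10001*, 10011*, 10100*, 10101*, 10111*, 11000*, 11001*, 11010*, 11100*, 11101*, 11110*
[col 1] -0000*, -0001*, -0100*, -0101*, -0111*, -1000*, -1001*, -1010*, -1100*, -1110*, 0-000*, 0-001*, 0-100*, 0-110*, 0-111*, 00-00*, 00-01*, 0000-*, 001-0*, 001-1*, 0010-*, 0011-*, 01-00*, 01-10*, 010-0*, 0100-*, 011-0*, 0111-*, 1-000*, 1-001*, 1-100*, 1-101*, 10-00*, 10-01*, 10-11*, 100-1*, 1000-*, 101-1*, 1010-*, 11-00*, 11-01*, 11-10*, 110-0*, 1100-*, 111-0*, 1110-*
[col 2] --000*, --001*, --100*, -0-00*, -0-01*, -000-*, -01-1, -010-*, -1-00*, -1-10*, -10-0*, -100-*, -11-0*, 0--00*, 0-00-*, 0-1-0, 0-11-, 00-0-*, 001--, 01--0*, 1--00*, 1--01*, 1-00-*, 1-10-*, 10--1, 10-0-*, 11--0*, 11-0-*
[col 3] ---00, --00-, -0-0-, -1--0, 1--0-
Prime implicants: ---00, --00-, -0-0-, -01-1, -1--0, 0-1-0, 0-11-, 001--, 1--0-, 10--1
PI chart (minterm → PIs covering it):
  0 | ---00,--00-,-0-0-
  1 | --00-,-0-0-
  5 | -0-0-,-01-1,001--
  6 | 0-1-0,0-11-,001--
  7 | -01-1,0-11-,001--
  8 | ---00,--00-,-1--0
  9 | --00-  (sole → essential)
  10 | -1--0  (sole → essential)
  12 | ---00,-1--0,0-1-0
  14 | -1--0,0-1-0,0-11-
  15 | 0-11-  (sole → essential)
  16 | ---00,--00-,-0-0-,1--0-
  17 | --00-,-0-0-,1--0-,10--1
  19 | 10--1  (sole → essential)
  20 | ---00,-0-0-,1--0-
  21 | -0-0-,-01-1,1--0-,10--1
  23 | -01-1,10--1
  24 | ---00,--00-,-1--0,1--0-
  26 | -1--0  (sole → essential)
  28 | ---00,-1--0,1--0-
  29 | 1--0-  (sole → essential)
  30 | -1--0  (sole → essential)
Essential prime implicants: --00-, -1--0, 0-11-, 1--0-, 10--1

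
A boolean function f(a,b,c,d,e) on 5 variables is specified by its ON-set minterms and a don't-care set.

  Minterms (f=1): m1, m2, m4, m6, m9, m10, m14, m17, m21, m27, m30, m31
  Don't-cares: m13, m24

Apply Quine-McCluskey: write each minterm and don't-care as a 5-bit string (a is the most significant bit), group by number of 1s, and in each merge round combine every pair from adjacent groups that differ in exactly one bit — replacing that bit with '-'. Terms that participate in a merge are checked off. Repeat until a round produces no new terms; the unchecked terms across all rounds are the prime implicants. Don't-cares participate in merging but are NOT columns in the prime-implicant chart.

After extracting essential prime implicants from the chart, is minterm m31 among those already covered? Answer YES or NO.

YES

size-2^0 implicants → 00001(✓)  00010(✓)  00100(✓)  00110(✓)  01001(✓)  01010(✓)  01101(✓)  01110(✓)  10001(✓)  10101(✓)  11000  11011(✓)  11110(✓)  11111(✓)
size-2^1 implicants → -0001  -1110  0-001  0-010(✓)  0-110(✓)  00-10(✓)  001-0  01-01  01-10(✓)  10-01  11-11  1111-
size-2^2 implicants → 0--10
Unchecked terms (primes): -0001, -1110, 0--10, 0-001, 001-0, 01-01, 10-01, 11-11, 11000, 1111-
Minterm coverage:
  m1 ⊆ -0001,0-001
  m2 ⊆ 0--10 [E]
  m4 ⊆ 001-0 [E]
  m6 ⊆ 0--10,001-0
  m9 ⊆ 0-001,01-01
  m10 ⊆ 0--10 [E]
  m14 ⊆ -1110,0--10
  m17 ⊆ -0001,10-01
  m21 ⊆ 10-01 [E]
  m27 ⊆ 11-11 [E]
  m30 ⊆ -1110,1111-
  m31 ⊆ 11-11,1111-
E = {0--10, 001-0, 10-01, 11-11}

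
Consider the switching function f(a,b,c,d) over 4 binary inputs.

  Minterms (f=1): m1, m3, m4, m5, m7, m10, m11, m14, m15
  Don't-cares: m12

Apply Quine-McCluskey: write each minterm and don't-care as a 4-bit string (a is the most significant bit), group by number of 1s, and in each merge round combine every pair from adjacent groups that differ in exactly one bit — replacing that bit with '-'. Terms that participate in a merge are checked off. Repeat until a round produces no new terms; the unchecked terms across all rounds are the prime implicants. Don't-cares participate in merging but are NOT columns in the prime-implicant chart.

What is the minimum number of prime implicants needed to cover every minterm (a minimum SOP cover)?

3

size-2^0 implicants → 0001(✓)  0011(✓)  0100(✓)  0101(✓)  0111(✓)  1010(✓)  1011(✓)  1100(✓)  1110(✓)  1111(✓)
size-2^1 implicants → -011(✓)  -100  -111(✓)  0-01(✓)  0-11(✓)  00-1(✓)  01-1(✓)  010-  1-10(✓)  1-11(✓)  101-(✓)  11-0  111-(✓)
size-2^2 implicants → --11  0--1  1-1-
Unchecked terms (primes): --11, -100, 0--1, 010-, 1-1-, 11-0
Minterm coverage:
  m1 ⊆ 0--1 [E]
  m3 ⊆ --11,0--1
  m4 ⊆ -100,010-
  m5 ⊆ 0--1,010-
  m7 ⊆ --11,0--1
  m10 ⊆ 1-1- [E]
  m11 ⊆ --11,1-1-
  m14 ⊆ 1-1-,11-0
  m15 ⊆ --11,1-1-
E = {0--1, 1-1-}
Petrick residual → -100
Cover = bc'd' + a'd + ac  |cover|=3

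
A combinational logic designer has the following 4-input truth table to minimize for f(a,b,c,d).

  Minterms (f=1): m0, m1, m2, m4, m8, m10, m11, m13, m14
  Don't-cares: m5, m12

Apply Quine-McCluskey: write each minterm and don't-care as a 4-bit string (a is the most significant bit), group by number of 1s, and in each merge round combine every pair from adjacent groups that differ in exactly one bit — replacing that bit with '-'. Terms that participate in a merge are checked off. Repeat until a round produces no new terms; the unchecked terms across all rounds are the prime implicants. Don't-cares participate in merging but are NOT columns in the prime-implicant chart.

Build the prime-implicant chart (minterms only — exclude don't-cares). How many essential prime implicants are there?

5

size-2^0 implicants → 0000(✓)  0001(✓)  0010(✓)  0100(✓)  0101(✓)  1000(✓)  1010(✓)  1011(✓)  1100(✓)  1101(✓)  1110(✓)
size-2^1 implicants → -000(✓)  -010(✓)  -100(✓)  -101(✓)  0-00(✓)  0-01(✓)  00-0(✓)  000-(✓)  010-(✓)  1-00(✓)  1-10(✓)  10-0(✓)  101-  11-0(✓)  110-(✓)
size-2^2 implicants → --00  -0-0  -10-  0-0-  1--0
Unchecked terms (primes): --00, -0-0, -10-, 0-0-, 1--0, 101-
Minterm coverage:
  m0 ⊆ --00,-0-0,0-0-
  m1 ⊆ 0-0- [E]
  m2 ⊆ -0-0 [E]
  m4 ⊆ --00,-10-,0-0-
  m8 ⊆ --00,-0-0,1--0
  m10 ⊆ -0-0,1--0,101-
  m11 ⊆ 101- [E]
  m13 ⊆ -10- [E]
  m14 ⊆ 1--0 [E]
E = {-0-0, -10-, 0-0-, 1--0, 101-}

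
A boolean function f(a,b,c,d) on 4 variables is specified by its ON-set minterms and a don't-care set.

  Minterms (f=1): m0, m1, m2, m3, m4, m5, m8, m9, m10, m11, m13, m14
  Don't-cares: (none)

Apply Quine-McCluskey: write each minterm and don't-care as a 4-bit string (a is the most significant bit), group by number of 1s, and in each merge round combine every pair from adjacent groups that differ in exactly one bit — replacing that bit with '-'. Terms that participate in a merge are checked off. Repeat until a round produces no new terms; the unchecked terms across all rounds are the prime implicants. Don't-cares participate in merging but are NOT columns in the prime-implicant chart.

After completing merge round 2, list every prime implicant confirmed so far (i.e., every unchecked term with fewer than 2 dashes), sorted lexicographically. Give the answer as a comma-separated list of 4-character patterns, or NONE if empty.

1-10

Round 0: 0000✓ 0001✓ 0010✓ 0011✓ 0100✓ 0101✓ 1000✓ 1001✓ 1010✓ 1011✓ 1101✓ 1110✓
Round 1: -000✓ -001✓ -010✓ -011✓ -101✓ 0-00✓ 0-01✓ 00-0✓ 00-1✓ 000-✓ 001-✓ 010-✓ 1-01✓ 1-10 10-0✓ 10-1✓ 100-✓ 101-✓
Round 2: --01 -0-0✓ -0-1✓ -00-✓ -01-✓ 0-0- 00--✓ 10--✓
Round 3: -0--
PIs = {--01, -0--, 0-0-, 1-10}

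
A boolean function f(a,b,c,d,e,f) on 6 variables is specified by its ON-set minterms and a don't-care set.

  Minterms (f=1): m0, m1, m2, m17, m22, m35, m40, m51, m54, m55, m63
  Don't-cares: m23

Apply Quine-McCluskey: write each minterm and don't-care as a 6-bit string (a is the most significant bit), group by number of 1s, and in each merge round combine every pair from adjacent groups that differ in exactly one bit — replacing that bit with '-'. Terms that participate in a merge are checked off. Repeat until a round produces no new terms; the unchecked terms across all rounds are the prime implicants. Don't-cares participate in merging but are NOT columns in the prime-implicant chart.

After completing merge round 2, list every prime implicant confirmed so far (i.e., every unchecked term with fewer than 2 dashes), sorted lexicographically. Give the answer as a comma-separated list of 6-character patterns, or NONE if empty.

Round 0: 000000✓ 000001✓ 000010✓ 010001✓ 010110✓ 010111✓ 100011✓ 101000 110011✓ 110110✓ 110111✓ 111111✓
Round 1: -10110✓ -10111✓ 0-0001 0000-0 00000- 01011-✓ 1-0011 11-111 110-11 11011-✓
Round 2: -1011-
PIs = {-1011-, 0-0001, 0000-0, 00000-, 1-0011, 101000, 11-111, 110-11}

0-0001, 0000-0, 00000-, 1-0011, 101000, 11-111, 110-11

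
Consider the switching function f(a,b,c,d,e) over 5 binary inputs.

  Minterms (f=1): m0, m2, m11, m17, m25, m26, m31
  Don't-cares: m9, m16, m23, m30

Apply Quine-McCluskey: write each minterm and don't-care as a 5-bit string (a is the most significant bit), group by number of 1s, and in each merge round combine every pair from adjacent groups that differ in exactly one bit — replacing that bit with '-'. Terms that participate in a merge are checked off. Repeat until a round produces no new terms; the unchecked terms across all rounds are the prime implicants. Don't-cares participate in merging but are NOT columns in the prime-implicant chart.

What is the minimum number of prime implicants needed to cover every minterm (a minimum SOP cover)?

[col 0] 00000*, 00010*, 01001*, 01011*, 10000*, 10001*, 10111*, 11001*, 11010*, 11110*, 11111*
[col 1] -0000, -1001, 000-0, 010-1, 1-001, 1-111, 1000-, 11-10, 1111-
Prime implicants: -0000, -1001, 000-0, 010-1, 1-001, 1-111, 1000-, 11-10, 1111-
PI chart (minterm → PIs covering it):
  0 | -0000,000-0
  2 | 000-0  (sole → essential)
  11 | 010-1  (sole → essential)
  17 | 1-001,1000-
  25 | -1001,1-001
  26 | 11-10  (sole → essential)
  31 | 1-111,1111-
Essential prime implicants: 000-0, 010-1, 11-10
Petrick residual → 1-001, 1-111
Minimum SOP uses 5 PIs: a'b'c'e' + a'bc'e + ac'd'e + acde + abde'

5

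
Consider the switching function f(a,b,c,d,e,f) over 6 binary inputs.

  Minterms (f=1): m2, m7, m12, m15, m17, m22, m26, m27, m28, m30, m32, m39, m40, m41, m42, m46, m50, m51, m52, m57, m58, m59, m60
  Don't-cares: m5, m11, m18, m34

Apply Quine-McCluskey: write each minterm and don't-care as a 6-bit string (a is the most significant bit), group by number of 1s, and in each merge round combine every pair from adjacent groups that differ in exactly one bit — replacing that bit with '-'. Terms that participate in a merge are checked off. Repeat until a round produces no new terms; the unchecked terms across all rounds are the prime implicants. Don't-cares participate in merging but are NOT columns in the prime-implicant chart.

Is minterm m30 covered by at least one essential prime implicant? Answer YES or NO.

YES

[col 0] 000010*, 000101*, 000111*, 001011*, 001100*, 001111*, 010001, 010010*, 010110*, 011010*, 011011*, 011100*, 011110*, 100000*, 100010*, 100111*, 101000*, 101001*, 101010*, 101110*, 110010*, 110011*, 110100*, 111001*, 111010*, 111011*, 111100*
[col 1] -00010*, -00111, -10010*, -11010*, -11011*, -11100, 0-0010*, 0-1011, 0-1100, 00-111, 0001-1, 001-11, 01-010*, 01-110*, 010-10*, 011-10*, 01101-*, 0111-0, 1-0010*, 1-1001, 1-1010*, 10-000*, 10-010*, 1000-0*, 101-10, 1010-0*, 10100-, 11-010*, 11-011*, 11-100, 11001-*, 1110-1, 11101-*
[col 2] --0010, -1-010, -1101-, 01--10, 1--010, 10-0-0, 11-01-
Prime implicants: --0010, -00111, -1-010, -1101-, -11100, 0-1011, 0-1100, 00-111, 0001-1, 001-11, 01--10, 010001, 0111-0, 1--010, 1-1001, 10-0-0, 101-10, 10100-, 11-01-, 11-100, 1110-1
PI chart (minterm → PIs covering it):
  2 | --0010  (sole → essential)
  7 | -00111,00-111,0001-1
  12 | 0-1100  (sole → essential)
  15 | 00-111,001-11
  17 | 010001  (sole → essential)
  22 | 01--10  (sole → essential)
  26 | -1-010,-1101-,01--10
  27 | -1101-,0-1011
  28 | -11100,0-1100,0111-0
  30 | 01--10,0111-0
  32 | 10-0-0  (sole → essential)
  39 | -00111  (sole → essential)
  40 | 10-0-0,10100-
  41 | 1-1001,10100-
  42 | 1--010,10-0-0,101-10
  46 | 101-10  (sole → essential)
  50 | --0010,-1-010,1--010,11-01-
  51 | 11-01-  (sole → essential)
  52 | 11-100  (sole → essential)
  57 | 1-1001,1110-1
  58 | -1-010,-1101-,1--010,11-01-
  59 | -1101-,11-01-,1110-1
  60 | -11100,11-100
Essential prime implicants: --0010, -00111, 0-1100, 01--10, 010001, 10-0-0, 101-10, 11-01-, 11-100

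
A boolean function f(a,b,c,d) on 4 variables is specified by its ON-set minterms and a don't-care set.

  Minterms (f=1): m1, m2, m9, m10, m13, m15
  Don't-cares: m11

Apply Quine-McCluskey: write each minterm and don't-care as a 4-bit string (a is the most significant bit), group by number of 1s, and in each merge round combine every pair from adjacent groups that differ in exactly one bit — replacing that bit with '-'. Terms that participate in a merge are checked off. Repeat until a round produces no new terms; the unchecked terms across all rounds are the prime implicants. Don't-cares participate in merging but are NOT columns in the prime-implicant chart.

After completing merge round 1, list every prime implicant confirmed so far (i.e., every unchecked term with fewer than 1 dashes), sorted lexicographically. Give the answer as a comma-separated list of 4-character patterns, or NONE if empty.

NONE

Round 0: 0001✓ 0010✓ 1001✓ 1010✓ 1011✓ 1101✓ 1111✓
Round 1: -001 -010 1-01✓ 1-11✓ 10-1✓ 101- 11-1✓
Round 2: 1--1
PIs = {-001, -010, 1--1, 101-}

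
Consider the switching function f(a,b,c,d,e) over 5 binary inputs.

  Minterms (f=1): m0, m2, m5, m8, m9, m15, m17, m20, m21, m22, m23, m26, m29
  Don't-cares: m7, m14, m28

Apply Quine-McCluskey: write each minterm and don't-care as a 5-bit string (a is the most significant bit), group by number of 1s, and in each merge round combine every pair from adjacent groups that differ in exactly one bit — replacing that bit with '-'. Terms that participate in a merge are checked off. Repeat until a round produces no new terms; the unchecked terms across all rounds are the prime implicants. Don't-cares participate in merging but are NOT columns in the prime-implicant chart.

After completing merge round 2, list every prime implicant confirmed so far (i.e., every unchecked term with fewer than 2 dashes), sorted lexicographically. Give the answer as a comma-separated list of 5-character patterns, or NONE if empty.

0-000, 0-111, 000-0, 0100-, 0111-, 10-01, 11010

size-2^0 implicants → 00000(✓)  00010(✓)  00101(✓)  00111(✓)  01000(✓)  01001(✓)  01110(✓)  01111(✓)  10001(✓)  10100(✓)  10101(✓)  10110(✓)  10111(✓)  11010  11100(✓)  11101(✓)
size-2^1 implicants → -0101(✓)  -0111(✓)  0-000  0-111  000-0  001-1(✓)  0100-  0111-  1-100(✓)  1-101(✓)  10-01  101-0(✓)  101-1(✓)  1010-(✓)  1011-(✓)  1110-(✓)
size-2^2 implicants → -01-1  1-10-  101--
Unchecked terms (primes): -01-1, 0-000, 0-111, 000-0, 0100-, 0111-, 1-10-, 10-01, 101--, 11010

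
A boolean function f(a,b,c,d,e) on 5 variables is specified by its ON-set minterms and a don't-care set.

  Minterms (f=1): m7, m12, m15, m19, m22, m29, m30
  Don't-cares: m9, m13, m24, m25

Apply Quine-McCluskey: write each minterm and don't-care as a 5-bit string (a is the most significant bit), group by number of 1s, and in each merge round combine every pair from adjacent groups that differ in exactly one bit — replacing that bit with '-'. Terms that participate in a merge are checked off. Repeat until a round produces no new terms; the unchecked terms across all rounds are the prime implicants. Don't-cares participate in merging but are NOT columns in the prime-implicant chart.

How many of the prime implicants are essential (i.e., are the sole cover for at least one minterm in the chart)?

5

size-2^0 implicants → 00111(✓)  01001(✓)  01100(✓)  01101(✓)  01111(✓)  10011  10110(✓)  11000(✓)  11001(✓)  11101(✓)  11110(✓)
size-2^1 implicants → -1001(✓)  -1101(✓)  0-111  01-01(✓)  011-1  0110-  1-110  11-01(✓)  1100-
size-2^2 implicants → -1-01
Unchecked terms (primes): -1-01, 0-111, 011-1, 0110-, 1-110, 10011, 1100-
Minterm coverage:
  m7 ⊆ 0-111 [E]
  m12 ⊆ 0110- [E]
  m15 ⊆ 0-111,011-1
  m19 ⊆ 10011 [E]
  m22 ⊆ 1-110 [E]
  m29 ⊆ -1-01 [E]
  m30 ⊆ 1-110 [E]
E = {-1-01, 0-111, 0110-, 1-110, 10011}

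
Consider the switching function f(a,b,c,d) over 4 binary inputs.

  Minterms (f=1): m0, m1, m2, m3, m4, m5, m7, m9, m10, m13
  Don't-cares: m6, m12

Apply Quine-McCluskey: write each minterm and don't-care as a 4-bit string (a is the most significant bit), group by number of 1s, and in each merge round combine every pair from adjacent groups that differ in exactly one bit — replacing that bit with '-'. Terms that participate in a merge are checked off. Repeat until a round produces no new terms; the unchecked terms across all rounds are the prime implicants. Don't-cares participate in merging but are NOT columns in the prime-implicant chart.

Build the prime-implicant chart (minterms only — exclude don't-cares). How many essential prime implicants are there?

3

[col 0] 0000*, 0001*, 0010*, 0011*, 0100*, 0101*, 0110*, 0111*, 1001*, 1010*, 1100*, 1101*
[col 1] -001*, -010, -100*, -101*, 0-00*, 0-01*, 0-10*, 0-11*, 00-0*, 00-1*, 000-*, 001-*, 01-0*, 01-1*, 010-*, 011-*, 1-01*, 110-*
[col 2] --01, -10-, 0--0*, 0--1*, 0-0-*, 0-1-*, 00--*, 01--*
[col 3] 0---
Prime implicants: --01, -010, -10-, 0---
PI chart (minterm → PIs covering it):
  0 | 0---  (sole → essential)
  1 | --01,0---
  2 | -010,0---
  3 | 0---  (sole → essential)
  4 | -10-,0---
  5 | --01,-10-,0---
  7 | 0---  (sole → essential)
  9 | --01  (sole → essential)
  10 | -010  (sole → essential)
  13 | --01,-10-
Essential prime implicants: --01, -010, 0---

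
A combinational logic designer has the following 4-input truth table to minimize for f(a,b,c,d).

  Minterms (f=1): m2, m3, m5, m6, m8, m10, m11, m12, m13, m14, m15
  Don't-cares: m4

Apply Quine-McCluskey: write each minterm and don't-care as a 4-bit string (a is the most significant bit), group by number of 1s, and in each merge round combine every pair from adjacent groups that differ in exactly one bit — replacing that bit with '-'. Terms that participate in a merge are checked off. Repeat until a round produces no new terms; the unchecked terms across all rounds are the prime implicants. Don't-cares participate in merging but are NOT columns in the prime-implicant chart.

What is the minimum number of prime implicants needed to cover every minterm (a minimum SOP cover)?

5

[col 0] 0010*, 0011*, 0100*, 0101*, 0110*, 1000*, 1010*, 1011*, 1100*, 1101*, 1110*, 1111*
[col 1] -010*, -011*, -100*, -101*, -110*, 0-10*, 001-*, 01-0*, 010-*, 1-00*, 1-10*, 1-11*, 10-0*, 101-*, 11-0*, 11-1*, 110-*, 111-*
[col 2] --10, -01-, -1-0, -10-, 1--0, 1-1-, 11--
Prime implicants: --10, -01-, -1-0, -10-, 1--0, 1-1-, 11--
PI chart (minterm → PIs covering it):
  2 | --10,-01-
  3 | -01-  (sole → essential)
  5 | -10-  (sole → essential)
  6 | --10,-1-0
  8 | 1--0  (sole → essential)
  10 | --10,-01-,1--0,1-1-
  11 | -01-,1-1-
  12 | -1-0,-10-,1--0,11--
  13 | -10-,11--
  14 | --10,-1-0,1--0,1-1-,11--
  15 | 1-1-,11--
Essential prime implicants: -01-, -10-, 1--0
Petrick residual → --10, 1-1-
Minimum SOP uses 5 PIs: cd' + b'c + bc' + ad' + ac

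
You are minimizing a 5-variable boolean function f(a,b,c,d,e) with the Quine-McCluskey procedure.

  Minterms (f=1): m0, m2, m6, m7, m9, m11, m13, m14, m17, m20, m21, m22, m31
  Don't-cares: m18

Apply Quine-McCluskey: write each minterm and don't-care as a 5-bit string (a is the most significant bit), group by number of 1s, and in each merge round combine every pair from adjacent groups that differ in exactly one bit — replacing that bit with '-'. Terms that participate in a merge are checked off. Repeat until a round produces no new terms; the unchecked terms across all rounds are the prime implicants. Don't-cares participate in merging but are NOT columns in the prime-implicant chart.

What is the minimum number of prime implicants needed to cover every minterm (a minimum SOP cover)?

8

[col 0] 00000*, 00010*, 00110*, 00111*, 01001*, 01011*, 01101*, 01110*, 10001*, 10010*, 10100*, 10101*, 10110*, 11111
[col 1] -0010*, -0110*, 0-110, 00-10*, 000-0, 0011-, 01-01, 010-1, 10-01, 10-10*, 101-0, 1010-
[col 2] -0-10
Prime implicants: -0-10, 0-110, 000-0, 0011-, 01-01, 010-1, 10-01, 101-0, 1010-, 11111
PI chart (minterm → PIs covering it):
  0 | 000-0  (sole → essential)
  2 | -0-10,000-0
  6 | -0-10,0-110,0011-
  7 | 0011-  (sole → essential)
  9 | 01-01,010-1
  11 | 010-1  (sole → essential)
  13 | 01-01  (sole → essential)
  14 | 0-110  (sole → essential)
  17 | 10-01  (sole → essential)
  20 | 101-0,1010-
  21 | 10-01,1010-
  22 | -0-10,101-0
  31 | 11111  (sole → essential)
Essential prime implicants: 0-110, 000-0, 0011-, 01-01, 010-1, 10-01, 11111
Petrick residual → 101-0
Minimum SOP uses 8 PIs: a'cde' + a'b'c'e' + a'b'cd + a'bd'e + a'bc'e + ab'd'e + ab'ce' + abcde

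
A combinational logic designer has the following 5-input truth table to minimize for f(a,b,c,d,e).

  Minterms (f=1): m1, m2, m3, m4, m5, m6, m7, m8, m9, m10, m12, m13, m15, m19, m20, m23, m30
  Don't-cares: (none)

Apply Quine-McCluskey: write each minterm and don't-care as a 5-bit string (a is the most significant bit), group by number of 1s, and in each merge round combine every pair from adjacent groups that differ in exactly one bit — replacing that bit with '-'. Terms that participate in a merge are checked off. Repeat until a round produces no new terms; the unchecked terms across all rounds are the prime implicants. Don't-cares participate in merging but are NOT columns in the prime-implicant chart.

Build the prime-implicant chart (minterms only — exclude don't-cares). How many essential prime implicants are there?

Round 0: 00001✓ 00010✓ 00011✓ 00100✓ 00101✓ 00110✓ 00111✓ 01000✓ 01001✓ 01010✓ 01100✓ 01101✓ 01111✓ 10011✓ 10100✓ 10111✓ 11110
Round 1: -0011✓ -0100 -0111✓ 0-001✓ 0-010 0-100✓ 0-101✓ 0-111✓ 00-01✓ 00-10✓ 00-11✓ 000-1✓ 0001-✓ 001-0✓ 001-1✓ 0010-✓ 0011-✓ 01-00✓ 01-01✓ 010-0 0100-✓ 011-1✓ 0110-✓ 10-11✓
Round 2: -0-11 0--01 0-1-1 0-10- 00--1 00-1- 001-- 01-0-
PIs = {-0-11, -0100, 0--01, 0-010, 0-1-1, 0-10-, 00--1, 00-1-, 001--, 01-0-, 010-0, 11110}
Coverage chart:
  m1: 0--01,00--1
  m2: 0-010,00-1-
  m3: -0-11,00--1,00-1-
  m4: -0100,0-10-,001--
  m5: 0--01,0-1-1,0-10-,00--1,001--
  m6: 00-1-,001--
  m7: -0-11,0-1-1,00--1,00-1-,001--
  m8: 01-0-,010-0
  m9: 0--01,01-0-
  m10: 0-010,010-0
  m12: 0-10-,01-0-
  m13: 0--01,0-1-1,0-10-,01-0-
  m15: 0-1-1 ←essential
  m19: -0-11 ←essential
  m20: -0100 ←essential
  m23: -0-11 ←essential
  m30: 11110 ←essential
Essential: -0-11, -0100, 0-1-1, 11110

4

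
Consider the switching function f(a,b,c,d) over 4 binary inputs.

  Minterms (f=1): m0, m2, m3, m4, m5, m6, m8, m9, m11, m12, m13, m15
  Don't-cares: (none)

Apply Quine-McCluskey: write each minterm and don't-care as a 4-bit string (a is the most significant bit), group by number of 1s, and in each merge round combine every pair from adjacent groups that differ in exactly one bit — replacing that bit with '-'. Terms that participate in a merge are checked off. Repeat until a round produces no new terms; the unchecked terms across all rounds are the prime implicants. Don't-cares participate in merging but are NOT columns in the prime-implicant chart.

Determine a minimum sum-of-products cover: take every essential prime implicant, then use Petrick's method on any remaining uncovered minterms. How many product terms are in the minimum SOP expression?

5

Round 0: 0000✓ 0010✓ 0011✓ 0100✓ 0101✓ 0110✓ 1000✓ 1001✓ 1011✓ 1100✓ 1101✓ 1111✓
Round 1: -000✓ -011 -100✓ -101✓ 0-00✓ 0-10✓ 00-0✓ 001- 01-0✓ 010-✓ 1-00✓ 1-01✓ 1-11✓ 10-1✓ 100-✓ 11-1✓ 110-✓
Round 2: --00 -10- 0--0 1--1 1-0-
PIs = {--00, -011, -10-, 0--0, 001-, 1--1, 1-0-}
Coverage chart:
  m0: --00,0--0
  m2: 0--0,001-
  m3: -011,001-
  m4: --00,-10-,0--0
  m5: -10- ←essential
  m6: 0--0 ←essential
  m8: --00,1-0-
  m9: 1--1,1-0-
  m11: -011,1--1
  m12: --00,-10-,1-0-
  m13: -10-,1--1,1-0-
  m15: 1--1 ←essential
Essential: -10-, 0--0, 1--1
Petrick residual → --00, -011
Min cover (5 terms): c'd' + b'cd + bc' + a'd' + ad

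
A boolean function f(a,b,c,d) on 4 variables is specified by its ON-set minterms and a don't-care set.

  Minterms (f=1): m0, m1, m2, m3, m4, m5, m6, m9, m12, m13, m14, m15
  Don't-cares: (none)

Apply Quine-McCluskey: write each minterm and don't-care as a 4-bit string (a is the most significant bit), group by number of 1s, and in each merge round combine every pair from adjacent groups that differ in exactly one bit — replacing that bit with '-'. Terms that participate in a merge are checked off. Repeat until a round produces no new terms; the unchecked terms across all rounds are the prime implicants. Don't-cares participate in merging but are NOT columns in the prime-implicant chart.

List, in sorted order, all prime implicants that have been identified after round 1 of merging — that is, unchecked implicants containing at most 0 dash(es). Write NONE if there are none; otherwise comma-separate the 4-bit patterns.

NONE

[col 0] 0000*, 0001*, 0010*, 0011*, 0100*, 0101*, 0110*, 1001*, 1100*, 1101*, 1110*, 1111*
[col 1] -001*, -100*, -101*, -110*, 0-00*, 0-01*, 0-10*, 00-0*, 00-1*, 000-*, 001-*, 01-0*, 010-*, 1-01*, 11-0*, 11-1*, 110-*, 111-*
[col 2] --01, -1-0, -10-, 0--0, 0-0-, 00--, 11--
Prime implicants: --01, -1-0, -10-, 0--0, 0-0-, 00--, 11--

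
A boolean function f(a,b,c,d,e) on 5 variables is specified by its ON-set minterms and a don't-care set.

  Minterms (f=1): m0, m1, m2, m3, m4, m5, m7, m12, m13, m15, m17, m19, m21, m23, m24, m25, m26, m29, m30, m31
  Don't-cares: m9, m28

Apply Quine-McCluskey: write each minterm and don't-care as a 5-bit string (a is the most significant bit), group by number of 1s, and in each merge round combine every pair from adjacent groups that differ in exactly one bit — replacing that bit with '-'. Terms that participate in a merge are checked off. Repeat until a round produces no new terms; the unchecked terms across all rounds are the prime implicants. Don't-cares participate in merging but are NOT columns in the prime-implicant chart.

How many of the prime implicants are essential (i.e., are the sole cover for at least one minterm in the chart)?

Round 0: 00000✓ 00001✓ 00010✓ 00011✓ 00100✓ 00101✓ 00111✓ 01001✓ 01100✓ 01101✓ 01111✓ 10001✓ 10011✓ 10101✓ 10111✓ 11000✓ 11001✓ 11010✓ 11100✓ 11101✓ 11110✓ 11111✓
Round 1: -0001✓ -0011✓ -0101✓ -0111✓ -1001✓ -1100✓ -1101✓ -1111✓ 0-001✓ 0-100✓ 0-101✓ 0-111✓ 00-00✓ 00-01✓ 00-11✓ 000-0✓ 000-1✓ 0000-✓ 0001-✓ 001-1✓ 0010-✓ 01-01✓ 011-1✓ 0110-✓ 1-001✓ 1-101✓ 1-111✓ 10-01✓ 10-11✓ 100-1✓ 101-1✓ 11-00✓ 11-01✓ 11-10✓ 110-0✓ 1100-✓ 111-0✓ 111-1✓ 1110-✓ 1111-✓
Round 2: --001✓ --101✓ --111✓ -0-01✓ -0-11✓ -00-1✓ -01-1✓ -1-01✓ -11-1✓ -110- 0--01✓ 0-1-1✓ 0-10- 00--1✓ 00-0- 000-- 1--01✓ 1-1-1✓ 10--1✓ 11--0 11-0- 111--
Round 3: ---01 --1-1 -0--1
PIs = {---01, --1-1, -0--1, -110-, 0-10-, 00-0-, 000--, 11--0, 11-0-, 111--}
Coverage chart:
  m0: 00-0-,000--
  m1: ---01,-0--1,00-0-,000--
  m2: 000-- ←essential
  m3: -0--1,000--
  m4: 0-10-,00-0-
  m5: ---01,--1-1,-0--1,0-10-,00-0-
  m7: --1-1,-0--1
  m12: -110-,0-10-
  m13: ---01,--1-1,-110-,0-10-
  m15: --1-1 ←essential
  m17: ---01,-0--1
  m19: -0--1 ←essential
  m21: ---01,--1-1,-0--1
  m23: --1-1,-0--1
  m24: 11--0,11-0-
  m25: ---01,11-0-
  m26: 11--0 ←essential
  m29: ---01,--1-1,-110-,11-0-,111--
  m30: 11--0,111--
  m31: --1-1,111--
Essential: --1-1, -0--1, 000--, 11--0

4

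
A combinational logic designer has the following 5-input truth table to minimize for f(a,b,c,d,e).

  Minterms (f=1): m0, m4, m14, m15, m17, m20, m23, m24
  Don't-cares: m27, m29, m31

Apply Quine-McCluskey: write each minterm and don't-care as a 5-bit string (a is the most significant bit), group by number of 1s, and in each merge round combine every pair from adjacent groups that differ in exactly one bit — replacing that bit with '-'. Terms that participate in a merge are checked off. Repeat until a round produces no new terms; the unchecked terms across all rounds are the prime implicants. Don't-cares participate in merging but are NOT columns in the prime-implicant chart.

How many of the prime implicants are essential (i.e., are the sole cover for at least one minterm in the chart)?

size-2^0 implicants → 00000(✓)  00100(✓)  01110(✓)  01111(✓)  10001  10100(✓)  10111(✓)  11000  11011(✓)  11101(✓)  11111(✓)
size-2^1 implicants → -0100  -1111  00-00  0111-  1-111  11-11  111-1
Unchecked terms (primes): -0100, -1111, 00-00, 0111-, 1-111, 10001, 11-11, 11000, 111-1
Minterm coverage:
  m0 ⊆ 00-00 [E]
  m4 ⊆ -0100,00-00
  m14 ⊆ 0111- [E]
  m15 ⊆ -1111,0111-
  m17 ⊆ 10001 [E]
  m20 ⊆ -0100 [E]
  m23 ⊆ 1-111 [E]
  m24 ⊆ 11000 [E]
E = {-0100, 00-00, 0111-, 1-111, 10001, 11000}

6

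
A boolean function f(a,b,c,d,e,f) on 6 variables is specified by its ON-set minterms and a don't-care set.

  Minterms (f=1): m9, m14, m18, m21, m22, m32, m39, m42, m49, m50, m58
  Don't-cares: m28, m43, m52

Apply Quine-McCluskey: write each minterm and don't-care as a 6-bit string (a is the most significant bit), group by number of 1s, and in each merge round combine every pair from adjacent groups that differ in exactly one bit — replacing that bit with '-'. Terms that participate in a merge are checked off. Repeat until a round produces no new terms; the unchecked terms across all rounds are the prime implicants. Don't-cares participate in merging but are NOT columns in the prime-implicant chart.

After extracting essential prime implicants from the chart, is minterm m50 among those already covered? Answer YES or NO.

Round 0: 001001 001110 010010✓ 010101 010110✓ 011100 100000 100111 101010✓ 101011✓ 110001 110010✓ 110100 111010✓
Round 1: -10010 010-10 1-1010 10101- 11-010
PIs = {-10010, 001001, 001110, 010-10, 010101, 011100, 1-1010, 100000, 100111, 10101-, 11-010, 110001, 110100}
Coverage chart:
  m9: 001001 ←essential
  m14: 001110 ←essential
  m18: -10010,010-10
  m21: 010101 ←essential
  m22: 010-10 ←essential
  m32: 100000 ←essential
  m39: 100111 ←essential
  m42: 1-1010,10101-
  m49: 110001 ←essential
  m50: -10010,11-010
  m58: 1-1010,11-010
Essential: 001001, 001110, 010-10, 010101, 100000, 100111, 110001

NO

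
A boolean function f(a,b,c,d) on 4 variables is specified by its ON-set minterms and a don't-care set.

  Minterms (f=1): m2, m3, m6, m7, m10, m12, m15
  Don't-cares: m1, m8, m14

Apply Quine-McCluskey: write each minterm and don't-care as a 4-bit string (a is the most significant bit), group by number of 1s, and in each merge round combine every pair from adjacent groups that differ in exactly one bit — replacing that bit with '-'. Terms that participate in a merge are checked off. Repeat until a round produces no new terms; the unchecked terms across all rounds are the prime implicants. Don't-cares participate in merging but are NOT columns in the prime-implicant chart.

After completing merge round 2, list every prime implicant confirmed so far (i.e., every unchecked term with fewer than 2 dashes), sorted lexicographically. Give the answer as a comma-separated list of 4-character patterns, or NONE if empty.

[col 0] 0001*, 0010*, 0011*, 0110*, 0111*, 1000*, 1010*, 1100*, 1110*, 1111*
[col 1] -010*, -110*, -111*, 0-10*, 0-11*, 00-1, 001-*, 011-*, 1-00*, 1-10*, 10-0*, 11-0*, 111-*
[col 2] --10, -11-, 0-1-, 1--0
Prime implicants: --10, -11-, 0-1-, 00-1, 1--0

00-1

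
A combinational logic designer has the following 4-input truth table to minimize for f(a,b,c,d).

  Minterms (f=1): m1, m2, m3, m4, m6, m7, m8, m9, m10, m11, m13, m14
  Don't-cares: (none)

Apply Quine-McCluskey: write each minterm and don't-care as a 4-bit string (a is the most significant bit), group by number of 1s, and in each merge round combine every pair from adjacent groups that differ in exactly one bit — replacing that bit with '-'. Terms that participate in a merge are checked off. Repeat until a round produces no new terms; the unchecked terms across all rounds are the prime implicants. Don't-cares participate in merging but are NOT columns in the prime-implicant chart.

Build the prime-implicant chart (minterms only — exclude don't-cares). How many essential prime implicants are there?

6

Round 0: 0001✓ 0010✓ 0011✓ 0100✓ 0110✓ 0111✓ 1000✓ 1001✓ 1010✓ 1011✓ 1101✓ 1110✓
Round 1: -001✓ -010✓ -011✓ -110✓ 0-10✓ 0-11✓ 00-1✓ 001-✓ 01-0 011-✓ 1-01 1-10✓ 10-0✓ 10-1✓ 100-✓ 101-✓
Round 2: --10 -0-1 -01- 0-1- 10--
PIs = {--10, -0-1, -01-, 0-1-, 01-0, 1-01, 10--}
Coverage chart:
  m1: -0-1 ←essential
  m2: --10,-01-,0-1-
  m3: -0-1,-01-,0-1-
  m4: 01-0 ←essential
  m6: --10,0-1-,01-0
  m7: 0-1- ←essential
  m8: 10-- ←essential
  m9: -0-1,1-01,10--
  m10: --10,-01-,10--
  m11: -0-1,-01-,10--
  m13: 1-01 ←essential
  m14: --10 ←essential
Essential: --10, -0-1, 0-1-, 01-0, 1-01, 10--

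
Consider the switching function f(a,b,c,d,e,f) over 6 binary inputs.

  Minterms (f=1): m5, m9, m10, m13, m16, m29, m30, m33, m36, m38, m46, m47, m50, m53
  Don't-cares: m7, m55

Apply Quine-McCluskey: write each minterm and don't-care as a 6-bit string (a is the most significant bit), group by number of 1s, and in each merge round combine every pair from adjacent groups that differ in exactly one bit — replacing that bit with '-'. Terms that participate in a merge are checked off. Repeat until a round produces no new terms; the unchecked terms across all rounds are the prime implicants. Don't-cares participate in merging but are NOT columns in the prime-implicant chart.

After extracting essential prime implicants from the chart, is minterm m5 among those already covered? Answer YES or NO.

NO

Round 0: 000101✓ 000111✓ 001001✓ 001010 001101✓ 010000 011101✓ 011110 100001 100100✓ 100110✓ 101110✓ 101111✓ 110010 110101✓ 110111✓
Round 1: 0-1101 00-101 0001-1 001-01 10-110 1001-0 10111- 1101-1
PIs = {0-1101, 00-101, 0001-1, 001-01, 001010, 010000, 011110, 10-110, 100001, 1001-0, 10111-, 110010, 1101-1}
Coverage chart:
  m5: 00-101,0001-1
  m9: 001-01 ←essential
  m10: 001010 ←essential
  m13: 0-1101,00-101,001-01
  m16: 010000 ←essential
  m29: 0-1101 ←essential
  m30: 011110 ←essential
  m33: 100001 ←essential
  m36: 1001-0 ←essential
  m38: 10-110,1001-0
  m46: 10-110,10111-
  m47: 10111- ←essential
  m50: 110010 ←essential
  m53: 1101-1 ←essential
Essential: 0-1101, 001-01, 001010, 010000, 011110, 100001, 1001-0, 10111-, 110010, 1101-1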